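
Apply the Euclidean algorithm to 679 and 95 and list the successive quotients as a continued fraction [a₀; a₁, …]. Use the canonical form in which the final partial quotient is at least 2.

[7; 6, 1, 3, 1, 2]

679 ÷ 95 → quotient 7, remainder 14
95 ÷ 14 → quotient 6, remainder 11
14 ÷ 11 → quotient 1, remainder 3
11 ÷ 3 → quotient 3, remainder 2
3 ÷ 2 → quotient 1, remainder 1
2 ÷ 1 → quotient 2, remainder 0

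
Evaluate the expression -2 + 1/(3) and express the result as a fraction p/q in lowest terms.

a_0 = -2: -2/1
a_1 = 3: -5/3

-5/3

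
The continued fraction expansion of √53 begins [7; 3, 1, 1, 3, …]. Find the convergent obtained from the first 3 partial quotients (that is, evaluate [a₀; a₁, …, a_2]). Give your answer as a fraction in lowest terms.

a_0 = 7: 7/1
a_1 = 3: 22/3
a_2 = 1: 29/4

29/4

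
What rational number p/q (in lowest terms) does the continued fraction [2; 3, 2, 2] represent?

a_0 = 2: 2/1
a_1 = 3: 7/3
a_2 = 2: 16/7
a_3 = 2: 39/17

39/17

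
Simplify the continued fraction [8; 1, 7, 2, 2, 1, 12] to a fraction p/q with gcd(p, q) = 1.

Starting at the tail and folding back:
Start with 12.
1 + 1/(12/1) = 1 + 1/12 = 13/12
2 + 1/(13/12) = 2 + 12/13 = 38/13
2 + 1/(38/13) = 2 + 13/38 = 89/38
7 + 1/(89/38) = 7 + 38/89 = 661/89
1 + 1/(661/89) = 1 + 89/661 = 750/661
8 + 1/(750/661) = 8 + 661/750 = 6661/750

6661/750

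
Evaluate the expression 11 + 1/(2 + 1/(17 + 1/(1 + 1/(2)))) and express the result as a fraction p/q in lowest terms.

a_0 = 11: 11/1
a_1 = 2: 23/2
a_2 = 17: 402/35
a_3 = 1: 425/37
a_4 = 2: 1252/109

1252/109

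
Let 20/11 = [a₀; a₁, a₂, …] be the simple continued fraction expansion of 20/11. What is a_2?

4

20 = 1·11 + 9, so a_0 = 1
11 = 1·9 + 2, so a_1 = 1
9 = 4·2 + 1, so a_2 = 4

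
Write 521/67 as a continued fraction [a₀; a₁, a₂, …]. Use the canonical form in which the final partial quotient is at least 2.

[7; 1, 3, 2, 7]

521 ÷ 67 → quotient 7, remainder 52
67 ÷ 52 → quotient 1, remainder 15
52 ÷ 15 → quotient 3, remainder 7
15 ÷ 7 → quotient 2, remainder 1
7 ÷ 1 → quotient 7, remainder 0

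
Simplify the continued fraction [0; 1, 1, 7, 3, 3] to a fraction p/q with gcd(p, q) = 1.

a_0 = 0: 0/1
a_1 = 1: 1/1
a_2 = 1: 1/2
a_3 = 7: 8/15
a_4 = 3: 25/47
a_5 = 3: 83/156

83/156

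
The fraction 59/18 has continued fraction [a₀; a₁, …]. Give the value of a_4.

59 ÷ 18 → quotient 3, remainder 5
18 ÷ 5 → quotient 3, remainder 3
5 ÷ 3 → quotient 1, remainder 2
3 ÷ 2 → quotient 1, remainder 1
2 ÷ 1 → quotient 2, remainder 0

2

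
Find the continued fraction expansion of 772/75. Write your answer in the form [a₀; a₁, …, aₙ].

Run the Euclidean algorithm, recording each quotient:
772 = 10·75 + 22, so a_0 = 10
75 = 3·22 + 9, so a_1 = 3
22 = 2·9 + 4, so a_2 = 2
9 = 2·4 + 1, so a_3 = 2
4 = 4·1 + 0, so a_4 = 4

[10; 3, 2, 2, 4]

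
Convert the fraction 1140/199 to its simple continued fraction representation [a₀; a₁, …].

[5; 1, 2, 1, 2, 5, 1, 2]

Apply division with remainder until the remainder is 0:
⌊1140/199⌋ = 5, remainder 145
⌊199/145⌋ = 1, remainder 54
⌊145/54⌋ = 2, remainder 37
⌊54/37⌋ = 1, remainder 17
⌊37/17⌋ = 2, remainder 3
⌊17/3⌋ = 5, remainder 2
⌊3/2⌋ = 1, remainder 1
⌊2/1⌋ = 2, remainder 0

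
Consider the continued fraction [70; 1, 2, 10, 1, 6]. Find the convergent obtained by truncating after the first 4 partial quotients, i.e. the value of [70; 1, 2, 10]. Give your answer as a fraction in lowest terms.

2191/31

a_0 = 70: 70/1
a_1 = 1: 71/1
a_2 = 2: 212/3
a_3 = 10: 2191/31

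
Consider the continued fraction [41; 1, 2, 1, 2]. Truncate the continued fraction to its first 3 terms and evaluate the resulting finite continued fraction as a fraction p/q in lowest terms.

125/3

a_0 = 41: 41/1
a_1 = 1: 42/1
a_2 = 2: 125/3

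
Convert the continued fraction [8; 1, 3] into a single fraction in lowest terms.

Collapse the nested fraction from the inside out:
Start with 3.
1 + 1/(3/1) = 1 + 1/3 = 4/3
8 + 1/(4/3) = 8 + 3/4 = 35/4

35/4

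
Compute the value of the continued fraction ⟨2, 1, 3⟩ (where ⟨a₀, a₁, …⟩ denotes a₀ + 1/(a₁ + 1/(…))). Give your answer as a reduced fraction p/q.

11/4

Build up convergents one term at a time:
a_0 = 2: 2/1
a_1 = 1: 3/1
a_2 = 3: 11/4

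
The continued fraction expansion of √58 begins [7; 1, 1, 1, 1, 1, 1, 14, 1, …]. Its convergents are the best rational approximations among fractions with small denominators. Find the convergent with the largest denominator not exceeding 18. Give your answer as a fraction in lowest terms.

99/13

a_0 = 7: 7/1  (≤ bound)
a_1 = 1: 8/1  (≤ bound)
a_2 = 1: 15/2  (≤ bound)
a_3 = 1: 23/3  (≤ bound)
a_4 = 1: 38/5  (≤ bound)
a_5 = 1: 61/8  (≤ bound)
a_6 = 1: 99/13  (≤ bound)
a_7 = 14: 1447/190  (> 18, stop)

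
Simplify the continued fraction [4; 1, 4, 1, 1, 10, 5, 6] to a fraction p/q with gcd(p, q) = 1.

17647/3662

Start with 6.
5 + 1/(6/1) = 5 + 1/6 = 31/6
10 + 1/(31/6) = 10 + 6/31 = 316/31
1 + 1/(316/31) = 1 + 31/316 = 347/316
1 + 1/(347/316) = 1 + 316/347 = 663/347
4 + 1/(663/347) = 4 + 347/663 = 2999/663
1 + 1/(2999/663) = 1 + 663/2999 = 3662/2999
4 + 1/(3662/2999) = 4 + 2999/3662 = 17647/3662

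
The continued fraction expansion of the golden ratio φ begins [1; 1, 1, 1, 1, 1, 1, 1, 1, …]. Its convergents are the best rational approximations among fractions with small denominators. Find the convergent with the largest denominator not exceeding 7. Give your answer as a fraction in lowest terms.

List convergents until the denominator exceeds the bound:
a_0 = 1: 1/1  (≤ bound)
a_1 = 1: 2/1  (≤ bound)
a_2 = 1: 3/2  (≤ bound)
a_3 = 1: 5/3  (≤ bound)
a_4 = 1: 8/5  (≤ bound)
a_5 = 1: 13/8  (> 7, stop)

8/5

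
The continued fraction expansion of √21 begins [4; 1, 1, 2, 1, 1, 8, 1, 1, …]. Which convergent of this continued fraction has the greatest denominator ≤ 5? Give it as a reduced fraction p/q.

23/5

a_0 = 4: 4/1  (≤ bound)
a_1 = 1: 5/1  (≤ bound)
a_2 = 1: 9/2  (≤ bound)
a_3 = 2: 23/5  (≤ bound)
a_4 = 1: 32/7  (> 5, stop)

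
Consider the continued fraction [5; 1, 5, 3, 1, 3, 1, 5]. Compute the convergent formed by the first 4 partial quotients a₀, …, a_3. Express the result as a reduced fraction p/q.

Use the convergent recurrence hₖ = aₖ·hₖ₋₁ + hₖ₋₂ (and likewise for the denominators kₖ):
a_0 = 5: 5/1
a_1 = 1: 6/1
a_2 = 5: 35/6
a_3 = 3: 111/19

111/19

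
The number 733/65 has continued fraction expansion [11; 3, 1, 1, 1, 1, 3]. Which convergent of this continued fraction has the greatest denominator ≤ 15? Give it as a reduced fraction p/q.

124/11

List convergents until the denominator exceeds the bound:
a_0 = 11: 11/1  (≤ bound)
a_1 = 3: 34/3  (≤ bound)
a_2 = 1: 45/4  (≤ bound)
a_3 = 1: 79/7  (≤ bound)
a_4 = 1: 124/11  (≤ bound)
a_5 = 1: 203/18  (> 15, stop)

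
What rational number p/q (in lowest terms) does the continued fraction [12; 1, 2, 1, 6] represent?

344/27

Start with 6.
1 + 1/(6/1) = 1 + 1/6 = 7/6
2 + 1/(7/6) = 2 + 6/7 = 20/7
1 + 1/(20/7) = 1 + 7/20 = 27/20
12 + 1/(27/20) = 12 + 20/27 = 344/27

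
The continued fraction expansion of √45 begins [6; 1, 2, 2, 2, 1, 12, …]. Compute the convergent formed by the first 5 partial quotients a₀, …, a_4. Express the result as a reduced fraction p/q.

Start with 2.
2 + 1/(2/1) = 2 + 1/2 = 5/2
2 + 1/(5/2) = 2 + 2/5 = 12/5
1 + 1/(12/5) = 1 + 5/12 = 17/12
6 + 1/(17/12) = 6 + 12/17 = 114/17

114/17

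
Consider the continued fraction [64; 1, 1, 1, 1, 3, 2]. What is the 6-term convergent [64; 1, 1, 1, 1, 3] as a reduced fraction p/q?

Starting at the tail and folding back:
Start with 3.
1 + 1/(3/1) = 1 + 1/3 = 4/3
1 + 1/(4/3) = 1 + 3/4 = 7/4
1 + 1/(7/4) = 1 + 4/7 = 11/7
1 + 1/(11/7) = 1 + 7/11 = 18/11
64 + 1/(18/11) = 64 + 11/18 = 1163/18

1163/18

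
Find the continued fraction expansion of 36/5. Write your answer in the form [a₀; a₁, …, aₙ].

⌊36/5⌋ = 7, remainder 1
⌊5/1⌋ = 5, remainder 0

[7; 5]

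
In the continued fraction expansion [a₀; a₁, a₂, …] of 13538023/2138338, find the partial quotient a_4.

18

Apply division with remainder until the remainder is 0:
13538023 = 6·2138338 + 707995, so a_0 = 6
2138338 = 3·707995 + 14353, so a_1 = 3
707995 = 49·14353 + 4698, so a_2 = 49
14353 = 3·4698 + 259, so a_3 = 3
4698 = 18·259 + 36, so a_4 = 18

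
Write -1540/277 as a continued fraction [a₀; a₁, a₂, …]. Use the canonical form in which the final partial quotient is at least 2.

-1540 = -6·277 + 122, so a_0 = -6
277 = 2·122 + 33, so a_1 = 2
122 = 3·33 + 23, so a_2 = 3
33 = 1·23 + 10, so a_3 = 1
23 = 2·10 + 3, so a_4 = 2
10 = 3·3 + 1, so a_5 = 3
3 = 3·1 + 0, so a_6 = 3

[-6; 2, 3, 1, 2, 3, 3]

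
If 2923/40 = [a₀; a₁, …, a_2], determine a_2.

⌊2923/40⌋ = 73, remainder 3
⌊40/3⌋ = 13, remainder 1
⌊3/1⌋ = 3, remainder 0

3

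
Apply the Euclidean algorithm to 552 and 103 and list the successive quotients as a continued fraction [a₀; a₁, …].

Run the Euclidean algorithm, recording each quotient:
552 ÷ 103 → quotient 5, remainder 37
103 ÷ 37 → quotient 2, remainder 29
37 ÷ 29 → quotient 1, remainder 8
29 ÷ 8 → quotient 3, remainder 5
8 ÷ 5 → quotient 1, remainder 3
5 ÷ 3 → quotient 1, remainder 2
3 ÷ 2 → quotient 1, remainder 1
2 ÷ 1 → quotient 2, remainder 0

[5; 2, 1, 3, 1, 1, 1, 2]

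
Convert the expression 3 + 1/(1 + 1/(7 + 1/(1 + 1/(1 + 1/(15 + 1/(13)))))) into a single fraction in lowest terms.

13391/3449

a_0 = 3: 3/1
a_1 = 1: 4/1
a_2 = 7: 31/8
a_3 = 1: 35/9
a_4 = 1: 66/17
a_5 = 15: 1025/264
a_6 = 13: 13391/3449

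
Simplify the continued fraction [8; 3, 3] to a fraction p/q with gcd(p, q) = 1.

83/10

Starting at the tail and folding back:
Start with 3.
3 + 1/(3/1) = 3 + 1/3 = 10/3
8 + 1/(10/3) = 8 + 3/10 = 83/10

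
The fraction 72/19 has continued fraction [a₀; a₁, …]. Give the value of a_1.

1

Run the Euclidean algorithm, recording each quotient:
72 ÷ 19 → quotient 3, remainder 15
19 ÷ 15 → quotient 1, remainder 4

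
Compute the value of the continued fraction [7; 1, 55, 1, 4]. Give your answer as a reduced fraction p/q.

Start with 4.
1 + 1/(4/1) = 1 + 1/4 = 5/4
55 + 1/(5/4) = 55 + 4/5 = 279/5
1 + 1/(279/5) = 1 + 5/279 = 284/279
7 + 1/(284/279) = 7 + 279/284 = 2267/284

2267/284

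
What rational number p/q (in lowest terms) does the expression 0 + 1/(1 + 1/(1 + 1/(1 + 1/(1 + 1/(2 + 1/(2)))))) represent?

19/31

Start with 2.
2 + 1/(2/1) = 2 + 1/2 = 5/2
1 + 1/(5/2) = 1 + 2/5 = 7/5
1 + 1/(7/5) = 1 + 5/7 = 12/7
1 + 1/(12/7) = 1 + 7/12 = 19/12
1 + 1/(19/12) = 1 + 12/19 = 31/19
0 + 1/(31/19) = 0 + 19/31 = 19/31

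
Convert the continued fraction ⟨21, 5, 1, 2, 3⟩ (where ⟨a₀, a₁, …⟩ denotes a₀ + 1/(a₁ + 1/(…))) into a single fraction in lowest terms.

a_0 = 21: 21/1
a_1 = 5: 106/5
a_2 = 1: 127/6
a_3 = 2: 360/17
a_4 = 3: 1207/57

1207/57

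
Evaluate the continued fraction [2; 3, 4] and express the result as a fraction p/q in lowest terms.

a_0 = 2: 2/1
a_1 = 3: 7/3
a_2 = 4: 30/13

30/13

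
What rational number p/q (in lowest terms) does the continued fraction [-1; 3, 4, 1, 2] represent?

Start with 2.
1 + 1/(2/1) = 1 + 1/2 = 3/2
4 + 1/(3/2) = 4 + 2/3 = 14/3
3 + 1/(14/3) = 3 + 3/14 = 45/14
-1 + 1/(45/14) = -1 + 14/45 = -31/45

-31/45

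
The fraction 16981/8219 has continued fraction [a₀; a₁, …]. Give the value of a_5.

Repeatedly divide and take the remainder:
16981 ÷ 8219 → quotient 2, remainder 543
8219 ÷ 543 → quotient 15, remainder 74
543 ÷ 74 → quotient 7, remainder 25
74 ÷ 25 → quotient 2, remainder 24
25 ÷ 24 → quotient 1, remainder 1
24 ÷ 1 → quotient 24, remainder 0

24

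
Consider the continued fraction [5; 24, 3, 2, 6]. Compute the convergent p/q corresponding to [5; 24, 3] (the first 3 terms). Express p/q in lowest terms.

368/73

Start with 3.
24 + 1/(3/1) = 24 + 1/3 = 73/3
5 + 1/(73/3) = 5 + 3/73 = 368/73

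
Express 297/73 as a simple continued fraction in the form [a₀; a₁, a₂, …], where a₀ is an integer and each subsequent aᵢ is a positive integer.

[4; 14, 1, 1, 2]

Repeatedly divide and take the remainder:
⌊297/73⌋ = 4, remainder 5
⌊73/5⌋ = 14, remainder 3
⌊5/3⌋ = 1, remainder 2
⌊3/2⌋ = 1, remainder 1
⌊2/1⌋ = 2, remainder 0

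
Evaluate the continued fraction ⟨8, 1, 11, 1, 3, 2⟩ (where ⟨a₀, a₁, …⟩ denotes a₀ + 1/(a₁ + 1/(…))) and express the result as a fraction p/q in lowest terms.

1026/115

a_0 = 8: 8/1
a_1 = 1: 9/1
a_2 = 11: 107/12
a_3 = 1: 116/13
a_4 = 3: 455/51
a_5 = 2: 1026/115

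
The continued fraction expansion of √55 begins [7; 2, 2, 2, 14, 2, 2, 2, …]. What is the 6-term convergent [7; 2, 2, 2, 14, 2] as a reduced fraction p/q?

2655/358

Collapse the nested fraction from the inside out:
Start with 2.
14 + 1/(2/1) = 14 + 1/2 = 29/2
2 + 1/(29/2) = 2 + 2/29 = 60/29
2 + 1/(60/29) = 2 + 29/60 = 149/60
2 + 1/(149/60) = 2 + 60/149 = 358/149
7 + 1/(358/149) = 7 + 149/358 = 2655/358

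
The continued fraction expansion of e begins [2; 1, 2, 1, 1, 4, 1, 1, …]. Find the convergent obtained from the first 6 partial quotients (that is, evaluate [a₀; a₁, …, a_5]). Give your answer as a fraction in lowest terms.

Start with 4.
1 + 1/(4/1) = 1 + 1/4 = 5/4
1 + 1/(5/4) = 1 + 4/5 = 9/5
2 + 1/(9/5) = 2 + 5/9 = 23/9
1 + 1/(23/9) = 1 + 9/23 = 32/23
2 + 1/(32/23) = 2 + 23/32 = 87/32

87/32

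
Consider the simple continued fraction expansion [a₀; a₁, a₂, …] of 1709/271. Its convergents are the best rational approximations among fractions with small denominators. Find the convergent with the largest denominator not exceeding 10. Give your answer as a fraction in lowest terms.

63/10

List convergents until the denominator exceeds the bound:
a_0 = 6: 6/1  (≤ bound)
a_1 = 3: 19/3  (≤ bound)
a_2 = 3: 63/10  (≤ bound)
a_3 = 1: 82/13  (> 10, stop)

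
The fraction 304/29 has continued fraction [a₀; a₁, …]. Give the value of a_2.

⌊304/29⌋ = 10, remainder 14
⌊29/14⌋ = 2, remainder 1
⌊14/1⌋ = 14, remainder 0

14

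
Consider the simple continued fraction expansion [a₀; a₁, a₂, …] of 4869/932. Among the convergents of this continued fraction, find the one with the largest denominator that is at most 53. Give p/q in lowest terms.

256/49

a_0 = 5: 5/1  (≤ bound)
a_1 = 4: 21/4  (≤ bound)
a_2 = 2: 47/9  (≤ bound)
a_3 = 5: 256/49  (≤ bound)
a_4 = 1: 303/58  (> 53, stop)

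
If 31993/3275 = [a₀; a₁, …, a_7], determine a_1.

31993 = 9·3275 + 2518, so a_0 = 9
3275 = 1·2518 + 757, so a_1 = 1

1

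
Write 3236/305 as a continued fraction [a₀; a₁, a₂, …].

Repeatedly divide and take the remainder:
⌊3236/305⌋ = 10, remainder 186
⌊305/186⌋ = 1, remainder 119
⌊186/119⌋ = 1, remainder 67
⌊119/67⌋ = 1, remainder 52
⌊67/52⌋ = 1, remainder 15
⌊52/15⌋ = 3, remainder 7
⌊15/7⌋ = 2, remainder 1
⌊7/1⌋ = 7, remainder 0

[10; 1, 1, 1, 1, 3, 2, 7]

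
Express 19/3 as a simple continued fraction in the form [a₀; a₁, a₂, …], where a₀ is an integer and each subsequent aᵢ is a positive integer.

[6; 3]

19 = 6·3 + 1, so a_0 = 6
3 = 3·1 + 0, so a_1 = 3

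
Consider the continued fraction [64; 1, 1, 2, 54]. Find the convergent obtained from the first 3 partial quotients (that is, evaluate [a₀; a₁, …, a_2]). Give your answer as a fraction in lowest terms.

129/2

Start with 1.
1 + 1/(1/1) = 1 + 1/1 = 2/1
64 + 1/(2/1) = 64 + 1/2 = 129/2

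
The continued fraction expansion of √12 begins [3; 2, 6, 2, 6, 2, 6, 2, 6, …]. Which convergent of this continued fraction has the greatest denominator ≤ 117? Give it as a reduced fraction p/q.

List convergents until the denominator exceeds the bound:
a_0 = 3: 3/1  (≤ bound)
a_1 = 2: 7/2  (≤ bound)
a_2 = 6: 45/13  (≤ bound)
a_3 = 2: 97/28  (≤ bound)
a_4 = 6: 627/181  (> 117, stop)

97/28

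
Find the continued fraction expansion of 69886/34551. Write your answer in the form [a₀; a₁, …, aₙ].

[2; 44, 14, 3, 1, 13]

69886 ÷ 34551 → quotient 2, remainder 784
34551 ÷ 784 → quotient 44, remainder 55
784 ÷ 55 → quotient 14, remainder 14
55 ÷ 14 → quotient 3, remainder 13
14 ÷ 13 → quotient 1, remainder 1
13 ÷ 1 → quotient 13, remainder 0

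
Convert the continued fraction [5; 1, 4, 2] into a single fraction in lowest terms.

Start with 2.
4 + 1/(2/1) = 4 + 1/2 = 9/2
1 + 1/(9/2) = 1 + 2/9 = 11/9
5 + 1/(11/9) = 5 + 9/11 = 64/11

64/11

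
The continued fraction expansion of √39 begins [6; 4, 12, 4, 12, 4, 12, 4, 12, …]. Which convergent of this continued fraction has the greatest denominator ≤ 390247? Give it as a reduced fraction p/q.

a_0 = 6: 6/1  (≤ bound)
a_1 = 4: 25/4  (≤ bound)
a_2 = 12: 306/49  (≤ bound)
a_3 = 4: 1249/200  (≤ bound)
a_4 = 12: 15294/2449  (≤ bound)
a_5 = 4: 62425/9996  (≤ bound)
a_6 = 12: 764394/122401  (≤ bound)
a_7 = 4: 3120001/499600  (> 390247, stop)

764394/122401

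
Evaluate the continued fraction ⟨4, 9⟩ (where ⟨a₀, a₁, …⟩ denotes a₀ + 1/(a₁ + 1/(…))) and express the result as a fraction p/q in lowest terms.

a_0 = 4: 4/1
a_1 = 9: 37/9

37/9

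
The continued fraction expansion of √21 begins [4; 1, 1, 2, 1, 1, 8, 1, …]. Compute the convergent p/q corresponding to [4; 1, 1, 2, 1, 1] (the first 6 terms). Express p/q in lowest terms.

a_0 = 4: 4/1
a_1 = 1: 5/1
a_2 = 1: 9/2
a_3 = 2: 23/5
a_4 = 1: 32/7
a_5 = 1: 55/12

55/12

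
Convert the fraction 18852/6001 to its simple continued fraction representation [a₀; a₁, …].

[3; 7, 14, 1, 1, 1, 3, 5]

Run the Euclidean algorithm, recording each quotient:
⌊18852/6001⌋ = 3, remainder 849
⌊6001/849⌋ = 7, remainder 58
⌊849/58⌋ = 14, remainder 37
⌊58/37⌋ = 1, remainder 21
⌊37/21⌋ = 1, remainder 16
⌊21/16⌋ = 1, remainder 5
⌊16/5⌋ = 3, remainder 1
⌊5/1⌋ = 5, remainder 0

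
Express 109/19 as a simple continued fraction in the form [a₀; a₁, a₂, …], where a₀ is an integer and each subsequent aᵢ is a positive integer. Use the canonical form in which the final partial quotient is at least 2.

[5; 1, 2, 1, 4]

Apply division with remainder until the remainder is 0:
109 ÷ 19 → quotient 5, remainder 14
19 ÷ 14 → quotient 1, remainder 5
14 ÷ 5 → quotient 2, remainder 4
5 ÷ 4 → quotient 1, remainder 1
4 ÷ 1 → quotient 4, remainder 0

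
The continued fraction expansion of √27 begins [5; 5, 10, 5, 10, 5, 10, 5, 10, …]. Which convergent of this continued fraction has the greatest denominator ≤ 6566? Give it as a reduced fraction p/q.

13775/2651

List convergents until the denominator exceeds the bound:
a_0 = 5: 5/1  (≤ bound)
a_1 = 5: 26/5  (≤ bound)
a_2 = 10: 265/51  (≤ bound)
a_3 = 5: 1351/260  (≤ bound)
a_4 = 10: 13775/2651  (≤ bound)
a_5 = 5: 70226/13515  (> 6566, stop)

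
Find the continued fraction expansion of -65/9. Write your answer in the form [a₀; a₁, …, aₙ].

[-8; 1, 3, 2]

-65 = -8·9 + 7, so a_0 = -8
9 = 1·7 + 2, so a_1 = 1
7 = 3·2 + 1, so a_2 = 3
2 = 2·1 + 0, so a_3 = 2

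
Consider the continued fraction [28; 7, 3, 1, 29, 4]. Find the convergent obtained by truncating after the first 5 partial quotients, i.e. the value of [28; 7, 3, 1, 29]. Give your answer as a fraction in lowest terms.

Build up convergents one term at a time:
a_0 = 28: 28/1
a_1 = 7: 197/7
a_2 = 3: 619/22
a_3 = 1: 816/29
a_4 = 29: 24283/863

24283/863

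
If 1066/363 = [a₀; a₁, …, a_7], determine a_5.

Repeatedly divide and take the remainder:
⌊1066/363⌋ = 2, remainder 340
⌊363/340⌋ = 1, remainder 23
⌊340/23⌋ = 14, remainder 18
⌊23/18⌋ = 1, remainder 5
⌊18/5⌋ = 3, remainder 3
⌊5/3⌋ = 1, remainder 2

1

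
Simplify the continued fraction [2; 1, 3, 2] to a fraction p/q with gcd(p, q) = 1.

Use the convergent recurrence hₖ = aₖ·hₖ₋₁ + hₖ₋₂ (and likewise for the denominators kₖ):
a_0 = 2: 2/1
a_1 = 1: 3/1
a_2 = 3: 11/4
a_3 = 2: 25/9

25/9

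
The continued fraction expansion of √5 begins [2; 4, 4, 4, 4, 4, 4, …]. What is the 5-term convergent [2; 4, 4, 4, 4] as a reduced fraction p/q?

Collapse the nested fraction from the inside out:
Start with 4.
4 + 1/(4/1) = 4 + 1/4 = 17/4
4 + 1/(17/4) = 4 + 4/17 = 72/17
4 + 1/(72/17) = 4 + 17/72 = 305/72
2 + 1/(305/72) = 2 + 72/305 = 682/305

682/305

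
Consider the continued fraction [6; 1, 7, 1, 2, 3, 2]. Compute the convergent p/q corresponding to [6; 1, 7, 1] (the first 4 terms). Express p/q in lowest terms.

62/9

Starting at the tail and folding back:
Start with 1.
7 + 1/(1/1) = 7 + 1/1 = 8/1
1 + 1/(8/1) = 1 + 1/8 = 9/8
6 + 1/(9/8) = 6 + 8/9 = 62/9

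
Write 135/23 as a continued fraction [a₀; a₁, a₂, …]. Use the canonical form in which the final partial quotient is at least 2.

[5; 1, 6, 1, 2]

⌊135/23⌋ = 5, remainder 20
⌊23/20⌋ = 1, remainder 3
⌊20/3⌋ = 6, remainder 2
⌊3/2⌋ = 1, remainder 1
⌊2/1⌋ = 2, remainder 0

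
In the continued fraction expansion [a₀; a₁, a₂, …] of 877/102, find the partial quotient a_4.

20

⌊877/102⌋ = 8, remainder 61
⌊102/61⌋ = 1, remainder 41
⌊61/41⌋ = 1, remainder 20
⌊41/20⌋ = 2, remainder 1
⌊20/1⌋ = 20, remainder 0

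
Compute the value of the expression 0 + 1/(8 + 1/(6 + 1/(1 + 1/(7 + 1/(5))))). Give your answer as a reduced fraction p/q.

282/2297

Build up convergents one term at a time:
a_0 = 0: 0/1
a_1 = 8: 1/8
a_2 = 6: 6/49
a_3 = 1: 7/57
a_4 = 7: 55/448
a_5 = 5: 282/2297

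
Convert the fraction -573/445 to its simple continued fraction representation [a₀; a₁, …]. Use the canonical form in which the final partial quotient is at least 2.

⌊-573/445⌋ = -2, remainder 317
⌊445/317⌋ = 1, remainder 128
⌊317/128⌋ = 2, remainder 61
⌊128/61⌋ = 2, remainder 6
⌊61/6⌋ = 10, remainder 1
⌊6/1⌋ = 6, remainder 0

[-2; 1, 2, 2, 10, 6]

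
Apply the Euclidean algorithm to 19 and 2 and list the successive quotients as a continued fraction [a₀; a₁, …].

Repeatedly divide and take the remainder:
⌊19/2⌋ = 9, remainder 1
⌊2/1⌋ = 2, remainder 0

[9; 2]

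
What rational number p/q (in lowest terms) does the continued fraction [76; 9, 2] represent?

1446/19

a_0 = 76: 76/1
a_1 = 9: 685/9
a_2 = 2: 1446/19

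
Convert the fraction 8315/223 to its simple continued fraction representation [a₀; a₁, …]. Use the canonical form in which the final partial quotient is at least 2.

[37; 3, 2, 15, 2]

8315 ÷ 223 → quotient 37, remainder 64
223 ÷ 64 → quotient 3, remainder 31
64 ÷ 31 → quotient 2, remainder 2
31 ÷ 2 → quotient 15, remainder 1
2 ÷ 1 → quotient 2, remainder 0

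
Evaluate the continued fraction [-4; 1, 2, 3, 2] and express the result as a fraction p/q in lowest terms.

-76/23

Build up convergents one term at a time:
a_0 = -4: -4/1
a_1 = 1: -3/1
a_2 = 2: -10/3
a_3 = 3: -33/10
a_4 = 2: -76/23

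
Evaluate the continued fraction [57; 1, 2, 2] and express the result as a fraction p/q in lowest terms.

Compute successive convergents:
a_0 = 57: 57/1
a_1 = 1: 58/1
a_2 = 2: 173/3
a_3 = 2: 404/7

404/7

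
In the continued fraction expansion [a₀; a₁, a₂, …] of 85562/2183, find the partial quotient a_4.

Repeatedly divide and take the remainder:
85562 = 39·2183 + 425, so a_0 = 39
2183 = 5·425 + 58, so a_1 = 5
425 = 7·58 + 19, so a_2 = 7
58 = 3·19 + 1, so a_3 = 3
19 = 19·1 + 0, so a_4 = 19

19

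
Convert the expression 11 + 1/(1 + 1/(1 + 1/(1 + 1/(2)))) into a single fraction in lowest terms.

Start with 2.
1 + 1/(2/1) = 1 + 1/2 = 3/2
1 + 1/(3/2) = 1 + 2/3 = 5/3
1 + 1/(5/3) = 1 + 3/5 = 8/5
11 + 1/(8/5) = 11 + 5/8 = 93/8

93/8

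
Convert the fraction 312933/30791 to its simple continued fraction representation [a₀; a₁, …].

⌊312933/30791⌋ = 10, remainder 5023
⌊30791/5023⌋ = 6, remainder 653
⌊5023/653⌋ = 7, remainder 452
⌊653/452⌋ = 1, remainder 201
⌊452/201⌋ = 2, remainder 50
⌊201/50⌋ = 4, remainder 1
⌊50/1⌋ = 50, remainder 0

[10; 6, 7, 1, 2, 4, 50]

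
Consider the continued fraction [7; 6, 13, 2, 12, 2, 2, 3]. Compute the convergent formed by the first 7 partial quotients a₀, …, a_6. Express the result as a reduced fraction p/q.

75680/10563

a_0 = 7: 7/1
a_1 = 6: 43/6
a_2 = 13: 566/79
a_3 = 2: 1175/164
a_4 = 12: 14666/2047
a_5 = 2: 30507/4258
a_6 = 2: 75680/10563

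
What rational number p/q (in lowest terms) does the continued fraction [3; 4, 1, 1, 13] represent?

Start with 13.
1 + 1/(13/1) = 1 + 1/13 = 14/13
1 + 1/(14/13) = 1 + 13/14 = 27/14
4 + 1/(27/14) = 4 + 14/27 = 122/27
3 + 1/(122/27) = 3 + 27/122 = 393/122

393/122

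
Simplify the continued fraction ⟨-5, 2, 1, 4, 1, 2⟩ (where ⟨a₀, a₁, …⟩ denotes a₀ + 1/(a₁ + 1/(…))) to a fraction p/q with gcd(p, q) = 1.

Start with 2.
1 + 1/(2/1) = 1 + 1/2 = 3/2
4 + 1/(3/2) = 4 + 2/3 = 14/3
1 + 1/(14/3) = 1 + 3/14 = 17/14
2 + 1/(17/14) = 2 + 14/17 = 48/17
-5 + 1/(48/17) = -5 + 17/48 = -223/48

-223/48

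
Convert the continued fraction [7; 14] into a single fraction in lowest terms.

99/14

Starting at the tail and folding back:
Start with 14.
7 + 1/(14/1) = 7 + 1/14 = 99/14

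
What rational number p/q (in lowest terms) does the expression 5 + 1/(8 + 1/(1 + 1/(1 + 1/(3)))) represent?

Build up convergents one term at a time:
a_0 = 5: 5/1
a_1 = 8: 41/8
a_2 = 1: 46/9
a_3 = 1: 87/17
a_4 = 3: 307/60

307/60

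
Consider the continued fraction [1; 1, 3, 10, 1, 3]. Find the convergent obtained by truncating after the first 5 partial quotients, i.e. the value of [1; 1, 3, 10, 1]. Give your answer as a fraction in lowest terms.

79/45

Build up convergents one term at a time:
a_0 = 1: 1/1
a_1 = 1: 2/1
a_2 = 3: 7/4
a_3 = 10: 72/41
a_4 = 1: 79/45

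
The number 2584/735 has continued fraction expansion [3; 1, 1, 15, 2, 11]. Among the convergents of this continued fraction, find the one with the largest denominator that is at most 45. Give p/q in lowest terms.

109/31

a_0 = 3: 3/1  (≤ bound)
a_1 = 1: 4/1  (≤ bound)
a_2 = 1: 7/2  (≤ bound)
a_3 = 15: 109/31  (≤ bound)
a_4 = 2: 225/64  (> 45, stop)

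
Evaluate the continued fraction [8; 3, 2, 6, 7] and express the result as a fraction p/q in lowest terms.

Start with 7.
6 + 1/(7/1) = 6 + 1/7 = 43/7
2 + 1/(43/7) = 2 + 7/43 = 93/43
3 + 1/(93/43) = 3 + 43/93 = 322/93
8 + 1/(322/93) = 8 + 93/322 = 2669/322

2669/322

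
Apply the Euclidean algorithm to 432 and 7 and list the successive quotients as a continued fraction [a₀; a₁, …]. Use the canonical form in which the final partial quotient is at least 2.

432 = 61·7 + 5, so a_0 = 61
7 = 1·5 + 2, so a_1 = 1
5 = 2·2 + 1, so a_2 = 2
2 = 2·1 + 0, so a_3 = 2

[61; 1, 2, 2]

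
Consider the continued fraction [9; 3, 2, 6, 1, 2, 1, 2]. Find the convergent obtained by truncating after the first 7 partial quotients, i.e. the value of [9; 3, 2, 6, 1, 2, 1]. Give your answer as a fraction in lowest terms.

Build up convergents one term at a time:
a_0 = 9: 9/1
a_1 = 3: 28/3
a_2 = 2: 65/7
a_3 = 6: 418/45
a_4 = 1: 483/52
a_5 = 2: 1384/149
a_6 = 1: 1867/201

1867/201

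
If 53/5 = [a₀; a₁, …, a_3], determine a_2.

1

⌊53/5⌋ = 10, remainder 3
⌊5/3⌋ = 1, remainder 2
⌊3/2⌋ = 1, remainder 1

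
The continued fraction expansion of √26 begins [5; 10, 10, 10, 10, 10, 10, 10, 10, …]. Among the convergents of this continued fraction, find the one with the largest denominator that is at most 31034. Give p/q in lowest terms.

List convergents until the denominator exceeds the bound:
a_0 = 5: 5/1  (≤ bound)
a_1 = 10: 51/10  (≤ bound)
a_2 = 10: 515/101  (≤ bound)
a_3 = 10: 5201/1020  (≤ bound)
a_4 = 10: 52525/10301  (≤ bound)
a_5 = 10: 530451/104030  (> 31034, stop)

52525/10301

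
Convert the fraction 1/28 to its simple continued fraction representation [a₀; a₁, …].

1 ÷ 28 → quotient 0, remainder 1
28 ÷ 1 → quotient 28, remainder 0

[0; 28]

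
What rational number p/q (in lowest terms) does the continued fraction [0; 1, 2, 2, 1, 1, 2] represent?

31/44

Start with 2.
1 + 1/(2/1) = 1 + 1/2 = 3/2
1 + 1/(3/2) = 1 + 2/3 = 5/3
2 + 1/(5/3) = 2 + 3/5 = 13/5
2 + 1/(13/5) = 2 + 5/13 = 31/13
1 + 1/(31/13) = 1 + 13/31 = 44/31
0 + 1/(44/31) = 0 + 31/44 = 31/44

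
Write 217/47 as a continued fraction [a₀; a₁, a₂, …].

Run the Euclidean algorithm, recording each quotient:
217 ÷ 47 → quotient 4, remainder 29
47 ÷ 29 → quotient 1, remainder 18
29 ÷ 18 → quotient 1, remainder 11
18 ÷ 11 → quotient 1, remainder 7
11 ÷ 7 → quotient 1, remainder 4
7 ÷ 4 → quotient 1, remainder 3
4 ÷ 3 → quotient 1, remainder 1
3 ÷ 1 → quotient 3, remainder 0

[4; 1, 1, 1, 1, 1, 1, 3]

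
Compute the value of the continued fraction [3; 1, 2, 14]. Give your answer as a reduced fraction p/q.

158/43

a_0 = 3: 3/1
a_1 = 1: 4/1
a_2 = 2: 11/3
a_3 = 14: 158/43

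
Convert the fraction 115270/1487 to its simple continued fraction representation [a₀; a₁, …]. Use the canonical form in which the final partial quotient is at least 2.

[77; 1, 1, 13, 55]

Run the Euclidean algorithm, recording each quotient:
115270 = 77·1487 + 771, so a_0 = 77
1487 = 1·771 + 716, so a_1 = 1
771 = 1·716 + 55, so a_2 = 1
716 = 13·55 + 1, so a_3 = 13
55 = 55·1 + 0, so a_4 = 55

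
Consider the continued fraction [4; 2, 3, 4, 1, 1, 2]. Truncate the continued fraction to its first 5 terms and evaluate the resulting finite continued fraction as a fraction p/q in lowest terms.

164/37

Collapse the nested fraction from the inside out:
Start with 1.
4 + 1/(1/1) = 4 + 1/1 = 5/1
3 + 1/(5/1) = 3 + 1/5 = 16/5
2 + 1/(16/5) = 2 + 5/16 = 37/16
4 + 1/(37/16) = 4 + 16/37 = 164/37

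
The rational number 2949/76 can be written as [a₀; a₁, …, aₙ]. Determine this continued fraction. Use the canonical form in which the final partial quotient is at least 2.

2949 ÷ 76 → quotient 38, remainder 61
76 ÷ 61 → quotient 1, remainder 15
61 ÷ 15 → quotient 4, remainder 1
15 ÷ 1 → quotient 15, remainder 0

[38; 1, 4, 15]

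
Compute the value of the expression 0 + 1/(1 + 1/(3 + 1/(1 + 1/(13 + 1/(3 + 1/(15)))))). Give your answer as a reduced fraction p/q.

2590/3249

Collapse the nested fraction from the inside out:
Start with 15.
3 + 1/(15/1) = 3 + 1/15 = 46/15
13 + 1/(46/15) = 13 + 15/46 = 613/46
1 + 1/(613/46) = 1 + 46/613 = 659/613
3 + 1/(659/613) = 3 + 613/659 = 2590/659
1 + 1/(2590/659) = 1 + 659/2590 = 3249/2590
0 + 1/(3249/2590) = 0 + 2590/3249 = 2590/3249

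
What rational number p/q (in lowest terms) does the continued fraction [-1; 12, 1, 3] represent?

Build up convergents one term at a time:
a_0 = -1: -1/1
a_1 = 12: -11/12
a_2 = 1: -12/13
a_3 = 3: -47/51

-47/51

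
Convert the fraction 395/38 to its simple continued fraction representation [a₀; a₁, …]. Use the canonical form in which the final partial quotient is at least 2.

⌊395/38⌋ = 10, remainder 15
⌊38/15⌋ = 2, remainder 8
⌊15/8⌋ = 1, remainder 7
⌊8/7⌋ = 1, remainder 1
⌊7/1⌋ = 7, remainder 0

[10; 2, 1, 1, 7]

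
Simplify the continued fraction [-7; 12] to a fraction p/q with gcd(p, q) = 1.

-83/12

Start with 12.
-7 + 1/(12/1) = -7 + 1/12 = -83/12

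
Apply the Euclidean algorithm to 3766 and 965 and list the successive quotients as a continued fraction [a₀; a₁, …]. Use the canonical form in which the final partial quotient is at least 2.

Run the Euclidean algorithm, recording each quotient:
3766 ÷ 965 → quotient 3, remainder 871
965 ÷ 871 → quotient 1, remainder 94
871 ÷ 94 → quotient 9, remainder 25
94 ÷ 25 → quotient 3, remainder 19
25 ÷ 19 → quotient 1, remainder 6
19 ÷ 6 → quotient 3, remainder 1
6 ÷ 1 → quotient 6, remainder 0

[3; 1, 9, 3, 1, 3, 6]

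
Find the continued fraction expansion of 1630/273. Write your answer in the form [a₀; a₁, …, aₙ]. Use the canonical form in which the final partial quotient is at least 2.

[5; 1, 33, 8]

Repeatedly divide and take the remainder:
⌊1630/273⌋ = 5, remainder 265
⌊273/265⌋ = 1, remainder 8
⌊265/8⌋ = 33, remainder 1
⌊8/1⌋ = 8, remainder 0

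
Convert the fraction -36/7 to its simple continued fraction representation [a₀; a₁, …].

-36 = -6·7 + 6, so a_0 = -6
7 = 1·6 + 1, so a_1 = 1
6 = 6·1 + 0, so a_2 = 6

[-6; 1, 6]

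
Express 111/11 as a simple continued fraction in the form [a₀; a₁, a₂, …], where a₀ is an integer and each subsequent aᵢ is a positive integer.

Repeatedly divide and take the remainder:
111 = 10·11 + 1, so a_0 = 10
11 = 11·1 + 0, so a_1 = 11

[10; 11]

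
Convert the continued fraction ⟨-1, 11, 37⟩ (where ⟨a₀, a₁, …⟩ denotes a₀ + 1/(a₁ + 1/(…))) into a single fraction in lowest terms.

Start with 37.
11 + 1/(37/1) = 11 + 1/37 = 408/37
-1 + 1/(408/37) = -1 + 37/408 = -371/408

-371/408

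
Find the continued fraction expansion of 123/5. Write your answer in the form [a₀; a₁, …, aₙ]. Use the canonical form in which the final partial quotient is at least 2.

[24; 1, 1, 2]

Repeatedly divide and take the remainder:
123 ÷ 5 → quotient 24, remainder 3
5 ÷ 3 → quotient 1, remainder 2
3 ÷ 2 → quotient 1, remainder 1
2 ÷ 1 → quotient 2, remainder 0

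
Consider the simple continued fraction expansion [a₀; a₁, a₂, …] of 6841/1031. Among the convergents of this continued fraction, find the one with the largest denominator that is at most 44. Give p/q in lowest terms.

List convergents until the denominator exceeds the bound:
a_0 = 6: 6/1  (≤ bound)
a_1 = 1: 7/1  (≤ bound)
a_2 = 1: 13/2  (≤ bound)
a_3 = 1: 20/3  (≤ bound)
a_4 = 2: 53/8  (≤ bound)
a_5 = 1: 73/11  (≤ bound)
a_6 = 7: 564/85  (> 44, stop)

73/11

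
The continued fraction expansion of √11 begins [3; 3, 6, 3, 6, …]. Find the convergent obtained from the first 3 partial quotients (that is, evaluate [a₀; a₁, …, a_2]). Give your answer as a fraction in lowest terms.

63/19

Work from the innermost term outward:
Start with 6.
3 + 1/(6/1) = 3 + 1/6 = 19/6
3 + 1/(19/6) = 3 + 6/19 = 63/19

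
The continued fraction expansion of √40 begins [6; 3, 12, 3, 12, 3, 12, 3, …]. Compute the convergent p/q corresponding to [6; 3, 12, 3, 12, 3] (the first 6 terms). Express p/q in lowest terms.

27379/4329

Work from the innermost term outward:
Start with 3.
12 + 1/(3/1) = 12 + 1/3 = 37/3
3 + 1/(37/3) = 3 + 3/37 = 114/37
12 + 1/(114/37) = 12 + 37/114 = 1405/114
3 + 1/(1405/114) = 3 + 114/1405 = 4329/1405
6 + 1/(4329/1405) = 6 + 1405/4329 = 27379/4329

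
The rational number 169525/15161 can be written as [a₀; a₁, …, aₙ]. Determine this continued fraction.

[11; 5, 1, 1, 48, 1, 2, 9]

Run the Euclidean algorithm, recording each quotient:
169525 ÷ 15161 → quotient 11, remainder 2754
15161 ÷ 2754 → quotient 5, remainder 1391
2754 ÷ 1391 → quotient 1, remainder 1363
1391 ÷ 1363 → quotient 1, remainder 28
1363 ÷ 28 → quotient 48, remainder 19
28 ÷ 19 → quotient 1, remainder 9
19 ÷ 9 → quotient 2, remainder 1
9 ÷ 1 → quotient 9, remainder 0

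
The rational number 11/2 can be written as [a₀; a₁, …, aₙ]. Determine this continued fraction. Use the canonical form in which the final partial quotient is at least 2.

[5; 2]

11 = 5·2 + 1, so a_0 = 5
2 = 2·1 + 0, so a_1 = 2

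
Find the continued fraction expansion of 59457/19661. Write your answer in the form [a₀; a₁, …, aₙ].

[3; 41, 2, 11, 2, 1, 6]

Apply division with remainder until the remainder is 0:
⌊59457/19661⌋ = 3, remainder 474
⌊19661/474⌋ = 41, remainder 227
⌊474/227⌋ = 2, remainder 20
⌊227/20⌋ = 11, remainder 7
⌊20/7⌋ = 2, remainder 6
⌊7/6⌋ = 1, remainder 1
⌊6/1⌋ = 6, remainder 0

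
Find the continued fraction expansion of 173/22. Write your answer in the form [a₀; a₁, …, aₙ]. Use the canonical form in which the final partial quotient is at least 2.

[7; 1, 6, 3]

173 ÷ 22 → quotient 7, remainder 19
22 ÷ 19 → quotient 1, remainder 3
19 ÷ 3 → quotient 6, remainder 1
3 ÷ 1 → quotient 3, remainder 0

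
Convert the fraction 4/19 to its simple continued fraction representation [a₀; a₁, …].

⌊4/19⌋ = 0, remainder 4
⌊19/4⌋ = 4, remainder 3
⌊4/3⌋ = 1, remainder 1
⌊3/1⌋ = 3, remainder 0

[0; 4, 1, 3]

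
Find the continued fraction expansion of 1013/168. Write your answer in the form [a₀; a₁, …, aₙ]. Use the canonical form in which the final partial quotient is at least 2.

Apply division with remainder until the remainder is 0:
1013 ÷ 168 → quotient 6, remainder 5
168 ÷ 5 → quotient 33, remainder 3
5 ÷ 3 → quotient 1, remainder 2
3 ÷ 2 → quotient 1, remainder 1
2 ÷ 1 → quotient 2, remainder 0

[6; 33, 1, 1, 2]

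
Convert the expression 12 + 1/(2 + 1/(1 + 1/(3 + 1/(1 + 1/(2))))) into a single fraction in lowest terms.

a_0 = 12: 12/1
a_1 = 2: 25/2
a_2 = 1: 37/3
a_3 = 3: 136/11
a_4 = 1: 173/14
a_5 = 2: 482/39

482/39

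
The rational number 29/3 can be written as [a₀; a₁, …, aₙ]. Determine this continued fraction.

29 ÷ 3 → quotient 9, remainder 2
3 ÷ 2 → quotient 1, remainder 1
2 ÷ 1 → quotient 2, remainder 0

[9; 1, 2]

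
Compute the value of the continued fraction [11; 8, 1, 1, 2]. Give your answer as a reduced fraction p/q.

478/43

Use the convergent recurrence hₖ = aₖ·hₖ₋₁ + hₖ₋₂ (and likewise for the denominators kₖ):
a_0 = 11: 11/1
a_1 = 8: 89/8
a_2 = 1: 100/9
a_3 = 1: 189/17
a_4 = 2: 478/43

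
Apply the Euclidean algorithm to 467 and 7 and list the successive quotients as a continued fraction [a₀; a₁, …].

[66; 1, 2, 2]

⌊467/7⌋ = 66, remainder 5
⌊7/5⌋ = 1, remainder 2
⌊5/2⌋ = 2, remainder 1
⌊2/1⌋ = 2, remainder 0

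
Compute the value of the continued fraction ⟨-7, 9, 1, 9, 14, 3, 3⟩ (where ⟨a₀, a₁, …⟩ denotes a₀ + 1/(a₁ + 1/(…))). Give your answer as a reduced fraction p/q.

a_0 = -7: -7/1
a_1 = 9: -62/9
a_2 = 1: -69/10
a_3 = 9: -683/99
a_4 = 14: -9631/1396
a_5 = 3: -29576/4287
a_6 = 3: -98359/14257

-98359/14257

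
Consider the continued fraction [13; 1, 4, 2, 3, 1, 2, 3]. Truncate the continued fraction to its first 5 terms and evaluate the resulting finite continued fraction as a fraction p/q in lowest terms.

525/38

a_0 = 13: 13/1
a_1 = 1: 14/1
a_2 = 4: 69/5
a_3 = 2: 152/11
a_4 = 3: 525/38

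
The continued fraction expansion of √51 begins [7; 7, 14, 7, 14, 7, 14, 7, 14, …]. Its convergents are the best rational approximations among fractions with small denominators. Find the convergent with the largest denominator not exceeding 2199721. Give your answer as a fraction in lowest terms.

7068593/989801

List convergents until the denominator exceeds the bound:
a_0 = 7: 7/1  (≤ bound)
a_1 = 7: 50/7  (≤ bound)
a_2 = 14: 707/99  (≤ bound)
a_3 = 7: 4999/700  (≤ bound)
a_4 = 14: 70693/9899  (≤ bound)
a_5 = 7: 499850/69993  (≤ bound)
a_6 = 14: 7068593/989801  (≤ bound)
a_7 = 7: 49980001/6998600  (> 2199721, stop)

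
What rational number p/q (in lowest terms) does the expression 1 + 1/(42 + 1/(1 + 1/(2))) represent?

131/128

Use the convergent recurrence hₖ = aₖ·hₖ₋₁ + hₖ₋₂ (and likewise for the denominators kₖ):
a_0 = 1: 1/1
a_1 = 42: 43/42
a_2 = 1: 44/43
a_3 = 2: 131/128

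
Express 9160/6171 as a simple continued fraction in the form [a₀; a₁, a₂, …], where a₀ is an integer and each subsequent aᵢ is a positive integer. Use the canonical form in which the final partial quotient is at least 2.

[1; 2, 15, 2, 18, 1, 4]

Repeatedly divide and take the remainder:
9160 ÷ 6171 → quotient 1, remainder 2989
6171 ÷ 2989 → quotient 2, remainder 193
2989 ÷ 193 → quotient 15, remainder 94
193 ÷ 94 → quotient 2, remainder 5
94 ÷ 5 → quotient 18, remainder 4
5 ÷ 4 → quotient 1, remainder 1
4 ÷ 1 → quotient 4, remainder 0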